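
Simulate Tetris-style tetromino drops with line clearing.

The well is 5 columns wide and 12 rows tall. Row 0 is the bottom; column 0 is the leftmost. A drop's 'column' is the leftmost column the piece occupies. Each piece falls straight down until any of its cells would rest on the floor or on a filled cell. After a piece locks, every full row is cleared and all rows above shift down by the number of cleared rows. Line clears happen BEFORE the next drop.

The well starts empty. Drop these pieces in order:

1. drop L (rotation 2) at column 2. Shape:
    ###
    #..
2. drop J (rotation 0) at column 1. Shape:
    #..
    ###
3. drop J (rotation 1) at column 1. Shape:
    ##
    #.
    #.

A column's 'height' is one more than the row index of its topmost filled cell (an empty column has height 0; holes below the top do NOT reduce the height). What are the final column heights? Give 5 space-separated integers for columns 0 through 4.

Answer: 0 7 7 3 2

Derivation:
Drop 1: L rot2 at col 2 lands with bottom-row=0; cleared 0 line(s) (total 0); column heights now [0 0 2 2 2], max=2
Drop 2: J rot0 at col 1 lands with bottom-row=2; cleared 0 line(s) (total 0); column heights now [0 4 3 3 2], max=4
Drop 3: J rot1 at col 1 lands with bottom-row=4; cleared 0 line(s) (total 0); column heights now [0 7 7 3 2], max=7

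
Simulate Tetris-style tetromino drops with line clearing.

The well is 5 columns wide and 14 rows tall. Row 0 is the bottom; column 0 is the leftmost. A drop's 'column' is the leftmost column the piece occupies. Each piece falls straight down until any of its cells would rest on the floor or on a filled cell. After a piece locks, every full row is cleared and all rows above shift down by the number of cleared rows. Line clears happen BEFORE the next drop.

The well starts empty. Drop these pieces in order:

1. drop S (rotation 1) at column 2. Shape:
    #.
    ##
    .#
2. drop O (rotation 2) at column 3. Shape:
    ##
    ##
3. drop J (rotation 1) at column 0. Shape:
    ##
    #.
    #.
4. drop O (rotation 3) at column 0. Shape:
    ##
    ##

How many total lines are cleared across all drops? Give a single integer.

Answer: 1

Derivation:
Drop 1: S rot1 at col 2 lands with bottom-row=0; cleared 0 line(s) (total 0); column heights now [0 0 3 2 0], max=3
Drop 2: O rot2 at col 3 lands with bottom-row=2; cleared 0 line(s) (total 0); column heights now [0 0 3 4 4], max=4
Drop 3: J rot1 at col 0 lands with bottom-row=0; cleared 1 line(s) (total 1); column heights now [2 0 2 3 3], max=3
Drop 4: O rot3 at col 0 lands with bottom-row=2; cleared 0 line(s) (total 1); column heights now [4 4 2 3 3], max=4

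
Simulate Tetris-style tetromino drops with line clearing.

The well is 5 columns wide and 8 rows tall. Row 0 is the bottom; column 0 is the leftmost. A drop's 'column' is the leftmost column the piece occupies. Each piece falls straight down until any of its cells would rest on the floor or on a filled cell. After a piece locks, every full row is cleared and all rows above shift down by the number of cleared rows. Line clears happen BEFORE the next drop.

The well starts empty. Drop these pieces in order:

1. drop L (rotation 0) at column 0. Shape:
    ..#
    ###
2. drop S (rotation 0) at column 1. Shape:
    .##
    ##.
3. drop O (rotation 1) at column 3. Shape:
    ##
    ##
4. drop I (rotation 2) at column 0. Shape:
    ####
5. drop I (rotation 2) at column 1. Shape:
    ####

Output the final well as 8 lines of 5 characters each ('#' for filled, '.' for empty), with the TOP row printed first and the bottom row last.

Drop 1: L rot0 at col 0 lands with bottom-row=0; cleared 0 line(s) (total 0); column heights now [1 1 2 0 0], max=2
Drop 2: S rot0 at col 1 lands with bottom-row=2; cleared 0 line(s) (total 0); column heights now [1 3 4 4 0], max=4
Drop 3: O rot1 at col 3 lands with bottom-row=4; cleared 0 line(s) (total 0); column heights now [1 3 4 6 6], max=6
Drop 4: I rot2 at col 0 lands with bottom-row=6; cleared 0 line(s) (total 0); column heights now [7 7 7 7 6], max=7
Drop 5: I rot2 at col 1 lands with bottom-row=7; cleared 0 line(s) (total 0); column heights now [7 8 8 8 8], max=8

Answer: .####
####.
...##
...##
..##.
.##..
..#..
###..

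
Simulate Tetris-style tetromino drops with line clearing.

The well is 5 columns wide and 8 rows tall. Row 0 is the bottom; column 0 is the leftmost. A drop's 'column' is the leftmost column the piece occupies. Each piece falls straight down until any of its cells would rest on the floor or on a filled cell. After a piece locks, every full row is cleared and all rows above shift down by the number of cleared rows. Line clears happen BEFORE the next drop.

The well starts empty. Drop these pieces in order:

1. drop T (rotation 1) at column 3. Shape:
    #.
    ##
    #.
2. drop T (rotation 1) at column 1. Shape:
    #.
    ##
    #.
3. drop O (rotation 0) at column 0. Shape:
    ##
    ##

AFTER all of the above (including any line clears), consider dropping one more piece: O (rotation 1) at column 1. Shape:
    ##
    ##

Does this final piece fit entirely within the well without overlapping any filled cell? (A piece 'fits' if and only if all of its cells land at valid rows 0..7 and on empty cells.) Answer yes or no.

Answer: yes

Derivation:
Drop 1: T rot1 at col 3 lands with bottom-row=0; cleared 0 line(s) (total 0); column heights now [0 0 0 3 2], max=3
Drop 2: T rot1 at col 1 lands with bottom-row=0; cleared 0 line(s) (total 0); column heights now [0 3 2 3 2], max=3
Drop 3: O rot0 at col 0 lands with bottom-row=3; cleared 0 line(s) (total 0); column heights now [5 5 2 3 2], max=5
Test piece O rot1 at col 1 (width 2): heights before test = [5 5 2 3 2]; fits = True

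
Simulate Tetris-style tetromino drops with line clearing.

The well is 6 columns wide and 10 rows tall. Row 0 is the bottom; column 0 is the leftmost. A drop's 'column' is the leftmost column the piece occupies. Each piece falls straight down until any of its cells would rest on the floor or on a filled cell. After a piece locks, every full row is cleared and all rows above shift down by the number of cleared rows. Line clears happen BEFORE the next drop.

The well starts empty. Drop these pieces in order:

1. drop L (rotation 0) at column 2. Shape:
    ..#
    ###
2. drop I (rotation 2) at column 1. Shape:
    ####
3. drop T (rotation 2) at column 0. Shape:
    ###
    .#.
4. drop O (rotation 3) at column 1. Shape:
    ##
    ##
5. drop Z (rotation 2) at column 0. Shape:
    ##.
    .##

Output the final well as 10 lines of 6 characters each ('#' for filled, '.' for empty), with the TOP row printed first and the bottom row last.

Answer: ......
##....
.##...
.##...
.##...
###...
.#....
.####.
....#.
..###.

Derivation:
Drop 1: L rot0 at col 2 lands with bottom-row=0; cleared 0 line(s) (total 0); column heights now [0 0 1 1 2 0], max=2
Drop 2: I rot2 at col 1 lands with bottom-row=2; cleared 0 line(s) (total 0); column heights now [0 3 3 3 3 0], max=3
Drop 3: T rot2 at col 0 lands with bottom-row=3; cleared 0 line(s) (total 0); column heights now [5 5 5 3 3 0], max=5
Drop 4: O rot3 at col 1 lands with bottom-row=5; cleared 0 line(s) (total 0); column heights now [5 7 7 3 3 0], max=7
Drop 5: Z rot2 at col 0 lands with bottom-row=7; cleared 0 line(s) (total 0); column heights now [9 9 8 3 3 0], max=9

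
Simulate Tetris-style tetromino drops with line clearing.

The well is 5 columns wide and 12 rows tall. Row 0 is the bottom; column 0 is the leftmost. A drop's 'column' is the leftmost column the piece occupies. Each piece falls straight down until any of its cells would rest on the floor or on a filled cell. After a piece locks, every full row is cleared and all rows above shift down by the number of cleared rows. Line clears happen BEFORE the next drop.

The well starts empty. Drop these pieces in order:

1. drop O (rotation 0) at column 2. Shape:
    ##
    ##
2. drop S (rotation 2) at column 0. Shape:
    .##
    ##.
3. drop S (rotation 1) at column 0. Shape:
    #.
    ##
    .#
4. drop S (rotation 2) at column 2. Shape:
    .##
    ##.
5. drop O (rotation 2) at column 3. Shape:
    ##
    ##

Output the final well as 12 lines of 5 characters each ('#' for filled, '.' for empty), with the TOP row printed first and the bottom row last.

Drop 1: O rot0 at col 2 lands with bottom-row=0; cleared 0 line(s) (total 0); column heights now [0 0 2 2 0], max=2
Drop 2: S rot2 at col 0 lands with bottom-row=1; cleared 0 line(s) (total 0); column heights now [2 3 3 2 0], max=3
Drop 3: S rot1 at col 0 lands with bottom-row=3; cleared 0 line(s) (total 0); column heights now [6 5 3 2 0], max=6
Drop 4: S rot2 at col 2 lands with bottom-row=3; cleared 0 line(s) (total 0); column heights now [6 5 4 5 5], max=6
Drop 5: O rot2 at col 3 lands with bottom-row=5; cleared 0 line(s) (total 0); column heights now [6 5 4 7 7], max=7

Answer: .....
.....
.....
.....
.....
...##
#..##
##.##
.###.
.##..
####.
..##.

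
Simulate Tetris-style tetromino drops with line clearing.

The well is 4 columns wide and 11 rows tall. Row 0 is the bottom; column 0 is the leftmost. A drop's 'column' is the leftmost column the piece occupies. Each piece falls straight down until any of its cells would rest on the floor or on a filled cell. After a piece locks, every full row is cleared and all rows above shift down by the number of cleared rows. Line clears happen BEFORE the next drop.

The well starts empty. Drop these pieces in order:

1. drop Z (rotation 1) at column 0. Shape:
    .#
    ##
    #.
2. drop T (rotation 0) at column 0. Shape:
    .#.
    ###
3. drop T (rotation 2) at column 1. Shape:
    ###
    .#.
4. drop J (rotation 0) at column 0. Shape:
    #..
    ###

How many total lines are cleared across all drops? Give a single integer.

Answer: 0

Derivation:
Drop 1: Z rot1 at col 0 lands with bottom-row=0; cleared 0 line(s) (total 0); column heights now [2 3 0 0], max=3
Drop 2: T rot0 at col 0 lands with bottom-row=3; cleared 0 line(s) (total 0); column heights now [4 5 4 0], max=5
Drop 3: T rot2 at col 1 lands with bottom-row=4; cleared 0 line(s) (total 0); column heights now [4 6 6 6], max=6
Drop 4: J rot0 at col 0 lands with bottom-row=6; cleared 0 line(s) (total 0); column heights now [8 7 7 6], max=8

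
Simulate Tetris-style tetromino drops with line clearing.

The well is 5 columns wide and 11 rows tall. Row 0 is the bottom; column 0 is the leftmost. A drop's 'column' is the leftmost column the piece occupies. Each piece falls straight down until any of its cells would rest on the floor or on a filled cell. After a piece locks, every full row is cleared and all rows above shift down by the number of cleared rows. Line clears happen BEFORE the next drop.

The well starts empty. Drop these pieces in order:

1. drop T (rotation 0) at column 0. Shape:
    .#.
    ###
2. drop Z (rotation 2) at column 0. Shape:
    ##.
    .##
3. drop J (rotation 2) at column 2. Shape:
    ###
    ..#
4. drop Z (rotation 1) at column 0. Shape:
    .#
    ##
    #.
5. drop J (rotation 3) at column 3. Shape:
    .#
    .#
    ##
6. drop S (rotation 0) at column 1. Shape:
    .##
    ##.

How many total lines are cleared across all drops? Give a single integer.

Answer: 1

Derivation:
Drop 1: T rot0 at col 0 lands with bottom-row=0; cleared 0 line(s) (total 0); column heights now [1 2 1 0 0], max=2
Drop 2: Z rot2 at col 0 lands with bottom-row=2; cleared 0 line(s) (total 0); column heights now [4 4 3 0 0], max=4
Drop 3: J rot2 at col 2 lands with bottom-row=2; cleared 1 line(s) (total 1); column heights now [1 3 3 0 3], max=3
Drop 4: Z rot1 at col 0 lands with bottom-row=2; cleared 0 line(s) (total 1); column heights now [4 5 3 0 3], max=5
Drop 5: J rot3 at col 3 lands with bottom-row=3; cleared 0 line(s) (total 1); column heights now [4 5 3 4 6], max=6
Drop 6: S rot0 at col 1 lands with bottom-row=5; cleared 0 line(s) (total 1); column heights now [4 6 7 7 6], max=7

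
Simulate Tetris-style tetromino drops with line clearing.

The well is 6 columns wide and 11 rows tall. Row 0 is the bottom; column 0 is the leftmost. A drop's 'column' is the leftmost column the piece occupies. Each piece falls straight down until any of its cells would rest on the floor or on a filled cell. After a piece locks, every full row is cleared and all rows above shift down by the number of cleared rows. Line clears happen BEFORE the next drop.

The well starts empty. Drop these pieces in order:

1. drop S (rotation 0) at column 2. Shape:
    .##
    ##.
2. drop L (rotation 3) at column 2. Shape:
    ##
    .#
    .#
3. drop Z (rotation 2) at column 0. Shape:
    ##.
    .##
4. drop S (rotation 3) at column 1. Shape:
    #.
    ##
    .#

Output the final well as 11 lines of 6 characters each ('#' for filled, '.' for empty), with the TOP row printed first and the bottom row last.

Drop 1: S rot0 at col 2 lands with bottom-row=0; cleared 0 line(s) (total 0); column heights now [0 0 1 2 2 0], max=2
Drop 2: L rot3 at col 2 lands with bottom-row=2; cleared 0 line(s) (total 0); column heights now [0 0 5 5 2 0], max=5
Drop 3: Z rot2 at col 0 lands with bottom-row=5; cleared 0 line(s) (total 0); column heights now [7 7 6 5 2 0], max=7
Drop 4: S rot3 at col 1 lands with bottom-row=6; cleared 0 line(s) (total 0); column heights now [7 9 8 5 2 0], max=9

Answer: ......
......
.#....
.##...
###...
.##...
..##..
...#..
...#..
...##.
..##..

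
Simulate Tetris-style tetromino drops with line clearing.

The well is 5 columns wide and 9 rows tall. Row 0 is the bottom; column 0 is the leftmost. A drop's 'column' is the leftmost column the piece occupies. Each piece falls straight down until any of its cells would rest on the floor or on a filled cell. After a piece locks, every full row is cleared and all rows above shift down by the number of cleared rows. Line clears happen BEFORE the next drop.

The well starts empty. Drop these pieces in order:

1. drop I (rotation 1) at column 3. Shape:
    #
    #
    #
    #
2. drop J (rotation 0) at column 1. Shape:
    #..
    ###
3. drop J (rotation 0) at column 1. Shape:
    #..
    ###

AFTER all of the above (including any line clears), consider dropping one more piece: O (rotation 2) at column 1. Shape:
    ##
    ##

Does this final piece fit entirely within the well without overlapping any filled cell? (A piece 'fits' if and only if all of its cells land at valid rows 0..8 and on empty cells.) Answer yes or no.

Drop 1: I rot1 at col 3 lands with bottom-row=0; cleared 0 line(s) (total 0); column heights now [0 0 0 4 0], max=4
Drop 2: J rot0 at col 1 lands with bottom-row=4; cleared 0 line(s) (total 0); column heights now [0 6 5 5 0], max=6
Drop 3: J rot0 at col 1 lands with bottom-row=6; cleared 0 line(s) (total 0); column heights now [0 8 7 7 0], max=8
Test piece O rot2 at col 1 (width 2): heights before test = [0 8 7 7 0]; fits = False

Answer: no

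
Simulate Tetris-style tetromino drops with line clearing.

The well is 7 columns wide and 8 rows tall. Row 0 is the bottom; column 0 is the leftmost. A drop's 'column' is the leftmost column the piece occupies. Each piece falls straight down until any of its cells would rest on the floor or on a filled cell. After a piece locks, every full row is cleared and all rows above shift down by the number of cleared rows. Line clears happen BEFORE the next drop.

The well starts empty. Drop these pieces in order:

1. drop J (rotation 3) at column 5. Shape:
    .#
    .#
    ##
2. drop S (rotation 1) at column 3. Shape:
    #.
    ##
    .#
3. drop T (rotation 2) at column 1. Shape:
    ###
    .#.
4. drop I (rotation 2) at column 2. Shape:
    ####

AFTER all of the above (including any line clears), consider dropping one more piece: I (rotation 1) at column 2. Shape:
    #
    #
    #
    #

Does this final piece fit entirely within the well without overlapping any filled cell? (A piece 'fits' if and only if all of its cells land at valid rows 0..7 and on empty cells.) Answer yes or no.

Drop 1: J rot3 at col 5 lands with bottom-row=0; cleared 0 line(s) (total 0); column heights now [0 0 0 0 0 1 3], max=3
Drop 2: S rot1 at col 3 lands with bottom-row=0; cleared 0 line(s) (total 0); column heights now [0 0 0 3 2 1 3], max=3
Drop 3: T rot2 at col 1 lands with bottom-row=2; cleared 0 line(s) (total 0); column heights now [0 4 4 4 2 1 3], max=4
Drop 4: I rot2 at col 2 lands with bottom-row=4; cleared 0 line(s) (total 0); column heights now [0 4 5 5 5 5 3], max=5
Test piece I rot1 at col 2 (width 1): heights before test = [0 4 5 5 5 5 3]; fits = False

Answer: no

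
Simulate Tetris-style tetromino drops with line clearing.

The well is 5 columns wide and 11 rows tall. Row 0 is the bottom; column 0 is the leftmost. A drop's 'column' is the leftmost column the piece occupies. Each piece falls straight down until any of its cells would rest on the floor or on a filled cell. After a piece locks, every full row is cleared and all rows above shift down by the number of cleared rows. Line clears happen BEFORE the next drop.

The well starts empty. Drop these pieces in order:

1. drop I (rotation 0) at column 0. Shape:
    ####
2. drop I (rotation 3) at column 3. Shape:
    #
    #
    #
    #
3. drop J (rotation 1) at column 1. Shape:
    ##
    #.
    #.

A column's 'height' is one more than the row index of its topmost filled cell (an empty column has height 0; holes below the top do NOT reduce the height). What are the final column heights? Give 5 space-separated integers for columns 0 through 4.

Answer: 1 4 4 5 0

Derivation:
Drop 1: I rot0 at col 0 lands with bottom-row=0; cleared 0 line(s) (total 0); column heights now [1 1 1 1 0], max=1
Drop 2: I rot3 at col 3 lands with bottom-row=1; cleared 0 line(s) (total 0); column heights now [1 1 1 5 0], max=5
Drop 3: J rot1 at col 1 lands with bottom-row=1; cleared 0 line(s) (total 0); column heights now [1 4 4 5 0], max=5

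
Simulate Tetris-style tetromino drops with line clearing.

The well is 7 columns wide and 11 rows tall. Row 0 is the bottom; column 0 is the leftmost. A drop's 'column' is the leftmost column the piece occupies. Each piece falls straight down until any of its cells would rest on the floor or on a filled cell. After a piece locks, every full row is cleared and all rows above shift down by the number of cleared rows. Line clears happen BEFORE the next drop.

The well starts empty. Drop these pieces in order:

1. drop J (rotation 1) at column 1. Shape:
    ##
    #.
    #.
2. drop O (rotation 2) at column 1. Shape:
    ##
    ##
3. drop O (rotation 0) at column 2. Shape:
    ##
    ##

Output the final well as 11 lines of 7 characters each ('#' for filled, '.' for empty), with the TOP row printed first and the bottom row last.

Answer: .......
.......
.......
.......
..##...
..##...
.##....
.##....
.##....
.#.....
.#.....

Derivation:
Drop 1: J rot1 at col 1 lands with bottom-row=0; cleared 0 line(s) (total 0); column heights now [0 3 3 0 0 0 0], max=3
Drop 2: O rot2 at col 1 lands with bottom-row=3; cleared 0 line(s) (total 0); column heights now [0 5 5 0 0 0 0], max=5
Drop 3: O rot0 at col 2 lands with bottom-row=5; cleared 0 line(s) (total 0); column heights now [0 5 7 7 0 0 0], max=7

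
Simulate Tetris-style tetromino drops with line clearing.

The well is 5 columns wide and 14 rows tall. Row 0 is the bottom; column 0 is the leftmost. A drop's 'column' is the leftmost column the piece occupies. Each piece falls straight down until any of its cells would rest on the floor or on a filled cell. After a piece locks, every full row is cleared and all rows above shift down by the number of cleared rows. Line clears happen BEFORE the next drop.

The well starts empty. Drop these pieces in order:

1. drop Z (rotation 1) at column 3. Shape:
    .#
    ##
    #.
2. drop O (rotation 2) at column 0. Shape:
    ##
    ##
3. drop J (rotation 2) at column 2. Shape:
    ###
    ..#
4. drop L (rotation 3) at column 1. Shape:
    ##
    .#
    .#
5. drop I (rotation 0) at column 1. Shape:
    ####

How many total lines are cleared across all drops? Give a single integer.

Drop 1: Z rot1 at col 3 lands with bottom-row=0; cleared 0 line(s) (total 0); column heights now [0 0 0 2 3], max=3
Drop 2: O rot2 at col 0 lands with bottom-row=0; cleared 0 line(s) (total 0); column heights now [2 2 0 2 3], max=3
Drop 3: J rot2 at col 2 lands with bottom-row=3; cleared 0 line(s) (total 0); column heights now [2 2 5 5 5], max=5
Drop 4: L rot3 at col 1 lands with bottom-row=5; cleared 0 line(s) (total 0); column heights now [2 8 8 5 5], max=8
Drop 5: I rot0 at col 1 lands with bottom-row=8; cleared 0 line(s) (total 0); column heights now [2 9 9 9 9], max=9

Answer: 0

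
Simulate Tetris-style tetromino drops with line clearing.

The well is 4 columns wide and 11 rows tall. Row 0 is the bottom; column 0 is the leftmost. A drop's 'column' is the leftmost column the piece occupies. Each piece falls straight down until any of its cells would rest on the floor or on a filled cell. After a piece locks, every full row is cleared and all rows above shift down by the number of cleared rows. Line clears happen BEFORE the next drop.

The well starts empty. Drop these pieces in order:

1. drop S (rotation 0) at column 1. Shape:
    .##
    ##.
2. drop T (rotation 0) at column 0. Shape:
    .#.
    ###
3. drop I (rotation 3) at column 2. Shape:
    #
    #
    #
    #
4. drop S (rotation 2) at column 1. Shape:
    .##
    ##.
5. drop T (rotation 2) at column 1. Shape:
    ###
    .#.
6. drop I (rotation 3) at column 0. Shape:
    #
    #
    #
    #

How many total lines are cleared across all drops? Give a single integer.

Answer: 0

Derivation:
Drop 1: S rot0 at col 1 lands with bottom-row=0; cleared 0 line(s) (total 0); column heights now [0 1 2 2], max=2
Drop 2: T rot0 at col 0 lands with bottom-row=2; cleared 0 line(s) (total 0); column heights now [3 4 3 2], max=4
Drop 3: I rot3 at col 2 lands with bottom-row=3; cleared 0 line(s) (total 0); column heights now [3 4 7 2], max=7
Drop 4: S rot2 at col 1 lands with bottom-row=7; cleared 0 line(s) (total 0); column heights now [3 8 9 9], max=9
Drop 5: T rot2 at col 1 lands with bottom-row=9; cleared 0 line(s) (total 0); column heights now [3 11 11 11], max=11
Drop 6: I rot3 at col 0 lands with bottom-row=3; cleared 0 line(s) (total 0); column heights now [7 11 11 11], max=11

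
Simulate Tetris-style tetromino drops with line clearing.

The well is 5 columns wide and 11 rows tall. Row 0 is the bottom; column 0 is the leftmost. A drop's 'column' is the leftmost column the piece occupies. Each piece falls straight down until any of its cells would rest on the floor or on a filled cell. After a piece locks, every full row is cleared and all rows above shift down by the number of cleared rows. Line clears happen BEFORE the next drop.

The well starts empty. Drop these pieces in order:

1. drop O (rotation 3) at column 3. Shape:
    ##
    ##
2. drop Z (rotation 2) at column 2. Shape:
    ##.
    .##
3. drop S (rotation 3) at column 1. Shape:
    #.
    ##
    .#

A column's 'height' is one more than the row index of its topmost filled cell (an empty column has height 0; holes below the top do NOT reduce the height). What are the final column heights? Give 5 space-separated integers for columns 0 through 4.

Drop 1: O rot3 at col 3 lands with bottom-row=0; cleared 0 line(s) (total 0); column heights now [0 0 0 2 2], max=2
Drop 2: Z rot2 at col 2 lands with bottom-row=2; cleared 0 line(s) (total 0); column heights now [0 0 4 4 3], max=4
Drop 3: S rot3 at col 1 lands with bottom-row=4; cleared 0 line(s) (total 0); column heights now [0 7 6 4 3], max=7

Answer: 0 7 6 4 3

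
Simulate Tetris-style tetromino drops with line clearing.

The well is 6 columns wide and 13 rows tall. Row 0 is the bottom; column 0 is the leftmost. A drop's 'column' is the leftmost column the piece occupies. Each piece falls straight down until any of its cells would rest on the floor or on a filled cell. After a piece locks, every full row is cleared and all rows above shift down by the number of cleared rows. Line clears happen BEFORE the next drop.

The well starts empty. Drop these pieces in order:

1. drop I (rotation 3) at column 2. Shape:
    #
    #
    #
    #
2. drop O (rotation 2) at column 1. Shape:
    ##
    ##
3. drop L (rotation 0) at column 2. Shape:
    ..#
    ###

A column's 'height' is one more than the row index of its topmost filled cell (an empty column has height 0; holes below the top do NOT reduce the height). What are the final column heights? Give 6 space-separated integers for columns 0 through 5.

Drop 1: I rot3 at col 2 lands with bottom-row=0; cleared 0 line(s) (total 0); column heights now [0 0 4 0 0 0], max=4
Drop 2: O rot2 at col 1 lands with bottom-row=4; cleared 0 line(s) (total 0); column heights now [0 6 6 0 0 0], max=6
Drop 3: L rot0 at col 2 lands with bottom-row=6; cleared 0 line(s) (total 0); column heights now [0 6 7 7 8 0], max=8

Answer: 0 6 7 7 8 0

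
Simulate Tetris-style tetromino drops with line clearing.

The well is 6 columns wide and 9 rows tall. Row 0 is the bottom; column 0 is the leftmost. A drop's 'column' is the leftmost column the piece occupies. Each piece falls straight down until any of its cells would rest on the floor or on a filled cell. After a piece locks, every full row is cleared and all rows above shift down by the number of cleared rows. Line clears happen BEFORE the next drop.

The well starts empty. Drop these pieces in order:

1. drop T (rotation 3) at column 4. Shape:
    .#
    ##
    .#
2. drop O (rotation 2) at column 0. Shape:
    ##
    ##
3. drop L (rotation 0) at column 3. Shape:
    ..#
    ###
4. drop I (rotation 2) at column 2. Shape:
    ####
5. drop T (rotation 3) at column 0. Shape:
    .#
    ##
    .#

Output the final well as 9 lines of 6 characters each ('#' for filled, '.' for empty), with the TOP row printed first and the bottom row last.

Drop 1: T rot3 at col 4 lands with bottom-row=0; cleared 0 line(s) (total 0); column heights now [0 0 0 0 2 3], max=3
Drop 2: O rot2 at col 0 lands with bottom-row=0; cleared 0 line(s) (total 0); column heights now [2 2 0 0 2 3], max=3
Drop 3: L rot0 at col 3 lands with bottom-row=3; cleared 0 line(s) (total 0); column heights now [2 2 0 4 4 5], max=5
Drop 4: I rot2 at col 2 lands with bottom-row=5; cleared 0 line(s) (total 0); column heights now [2 2 6 6 6 6], max=6
Drop 5: T rot3 at col 0 lands with bottom-row=2; cleared 0 line(s) (total 0); column heights now [4 5 6 6 6 6], max=6

Answer: ......
......
......
..####
.#...#
##.###
.#...#
##..##
##...#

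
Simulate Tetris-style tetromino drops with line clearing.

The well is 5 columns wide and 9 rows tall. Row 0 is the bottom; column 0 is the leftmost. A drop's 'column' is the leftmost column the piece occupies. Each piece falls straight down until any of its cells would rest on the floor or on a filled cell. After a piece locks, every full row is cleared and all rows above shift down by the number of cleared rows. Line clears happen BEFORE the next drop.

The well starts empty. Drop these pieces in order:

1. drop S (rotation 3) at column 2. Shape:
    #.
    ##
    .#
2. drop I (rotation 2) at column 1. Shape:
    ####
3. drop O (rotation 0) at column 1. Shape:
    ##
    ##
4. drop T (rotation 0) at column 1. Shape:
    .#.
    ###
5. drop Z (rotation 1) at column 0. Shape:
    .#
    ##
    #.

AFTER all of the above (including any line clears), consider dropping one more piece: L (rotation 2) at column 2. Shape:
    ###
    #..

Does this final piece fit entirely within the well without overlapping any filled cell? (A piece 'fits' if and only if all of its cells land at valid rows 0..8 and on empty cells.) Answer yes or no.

Answer: no

Derivation:
Drop 1: S rot3 at col 2 lands with bottom-row=0; cleared 0 line(s) (total 0); column heights now [0 0 3 2 0], max=3
Drop 2: I rot2 at col 1 lands with bottom-row=3; cleared 0 line(s) (total 0); column heights now [0 4 4 4 4], max=4
Drop 3: O rot0 at col 1 lands with bottom-row=4; cleared 0 line(s) (total 0); column heights now [0 6 6 4 4], max=6
Drop 4: T rot0 at col 1 lands with bottom-row=6; cleared 0 line(s) (total 0); column heights now [0 7 8 7 4], max=8
Drop 5: Z rot1 at col 0 lands with bottom-row=6; cleared 0 line(s) (total 0); column heights now [8 9 8 7 4], max=9
Test piece L rot2 at col 2 (width 3): heights before test = [8 9 8 7 4]; fits = False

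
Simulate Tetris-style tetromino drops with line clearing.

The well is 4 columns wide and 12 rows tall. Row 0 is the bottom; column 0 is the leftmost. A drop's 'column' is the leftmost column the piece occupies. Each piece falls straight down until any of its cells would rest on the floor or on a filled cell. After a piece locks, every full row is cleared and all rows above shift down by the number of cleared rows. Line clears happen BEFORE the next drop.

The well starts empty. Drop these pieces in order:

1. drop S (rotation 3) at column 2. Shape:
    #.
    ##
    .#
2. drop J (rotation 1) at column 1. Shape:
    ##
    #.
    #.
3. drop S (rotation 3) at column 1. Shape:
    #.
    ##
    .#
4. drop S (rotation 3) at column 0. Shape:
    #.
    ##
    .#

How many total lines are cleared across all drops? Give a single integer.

Drop 1: S rot3 at col 2 lands with bottom-row=0; cleared 0 line(s) (total 0); column heights now [0 0 3 2], max=3
Drop 2: J rot1 at col 1 lands with bottom-row=1; cleared 0 line(s) (total 0); column heights now [0 4 4 2], max=4
Drop 3: S rot3 at col 1 lands with bottom-row=4; cleared 0 line(s) (total 0); column heights now [0 7 6 2], max=7
Drop 4: S rot3 at col 0 lands with bottom-row=7; cleared 0 line(s) (total 0); column heights now [10 9 6 2], max=10

Answer: 0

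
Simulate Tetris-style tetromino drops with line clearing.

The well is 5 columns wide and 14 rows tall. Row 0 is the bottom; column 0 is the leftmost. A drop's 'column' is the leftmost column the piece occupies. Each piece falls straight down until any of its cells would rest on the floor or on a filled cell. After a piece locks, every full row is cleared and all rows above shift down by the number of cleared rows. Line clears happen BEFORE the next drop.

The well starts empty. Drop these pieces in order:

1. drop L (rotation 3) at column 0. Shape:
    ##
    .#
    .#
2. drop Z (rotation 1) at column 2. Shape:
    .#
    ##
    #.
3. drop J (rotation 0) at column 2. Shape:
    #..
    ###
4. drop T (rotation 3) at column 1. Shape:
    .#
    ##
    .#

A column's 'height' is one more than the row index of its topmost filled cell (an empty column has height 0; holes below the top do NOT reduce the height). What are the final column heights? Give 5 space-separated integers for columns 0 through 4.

Drop 1: L rot3 at col 0 lands with bottom-row=0; cleared 0 line(s) (total 0); column heights now [3 3 0 0 0], max=3
Drop 2: Z rot1 at col 2 lands with bottom-row=0; cleared 0 line(s) (total 0); column heights now [3 3 2 3 0], max=3
Drop 3: J rot0 at col 2 lands with bottom-row=3; cleared 0 line(s) (total 0); column heights now [3 3 5 4 4], max=5
Drop 4: T rot3 at col 1 lands with bottom-row=5; cleared 0 line(s) (total 0); column heights now [3 7 8 4 4], max=8

Answer: 3 7 8 4 4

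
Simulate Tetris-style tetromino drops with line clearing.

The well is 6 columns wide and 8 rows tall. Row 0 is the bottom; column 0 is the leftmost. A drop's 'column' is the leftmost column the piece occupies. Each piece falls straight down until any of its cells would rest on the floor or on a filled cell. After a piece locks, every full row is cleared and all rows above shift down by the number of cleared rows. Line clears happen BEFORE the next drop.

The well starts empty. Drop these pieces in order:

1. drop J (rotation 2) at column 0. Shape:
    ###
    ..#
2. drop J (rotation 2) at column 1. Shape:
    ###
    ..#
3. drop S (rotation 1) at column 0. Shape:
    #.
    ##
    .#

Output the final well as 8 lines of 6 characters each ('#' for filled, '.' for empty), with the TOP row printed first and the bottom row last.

Answer: ......
......
#.....
##....
.#....
.###..
####..
..#...

Derivation:
Drop 1: J rot2 at col 0 lands with bottom-row=0; cleared 0 line(s) (total 0); column heights now [2 2 2 0 0 0], max=2
Drop 2: J rot2 at col 1 lands with bottom-row=1; cleared 0 line(s) (total 0); column heights now [2 3 3 3 0 0], max=3
Drop 3: S rot1 at col 0 lands with bottom-row=3; cleared 0 line(s) (total 0); column heights now [6 5 3 3 0 0], max=6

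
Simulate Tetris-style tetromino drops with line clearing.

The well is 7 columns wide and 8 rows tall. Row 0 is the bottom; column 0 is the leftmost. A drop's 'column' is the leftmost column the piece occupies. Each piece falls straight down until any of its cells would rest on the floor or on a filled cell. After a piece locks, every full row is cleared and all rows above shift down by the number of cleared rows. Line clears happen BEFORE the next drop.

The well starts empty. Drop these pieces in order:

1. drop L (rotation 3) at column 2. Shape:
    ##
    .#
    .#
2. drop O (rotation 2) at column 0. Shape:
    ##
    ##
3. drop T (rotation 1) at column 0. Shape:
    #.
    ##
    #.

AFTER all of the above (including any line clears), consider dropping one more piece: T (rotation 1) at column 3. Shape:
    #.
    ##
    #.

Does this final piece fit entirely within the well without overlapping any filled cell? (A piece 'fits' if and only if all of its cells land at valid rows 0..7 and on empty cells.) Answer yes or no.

Answer: yes

Derivation:
Drop 1: L rot3 at col 2 lands with bottom-row=0; cleared 0 line(s) (total 0); column heights now [0 0 3 3 0 0 0], max=3
Drop 2: O rot2 at col 0 lands with bottom-row=0; cleared 0 line(s) (total 0); column heights now [2 2 3 3 0 0 0], max=3
Drop 3: T rot1 at col 0 lands with bottom-row=2; cleared 0 line(s) (total 0); column heights now [5 4 3 3 0 0 0], max=5
Test piece T rot1 at col 3 (width 2): heights before test = [5 4 3 3 0 0 0]; fits = True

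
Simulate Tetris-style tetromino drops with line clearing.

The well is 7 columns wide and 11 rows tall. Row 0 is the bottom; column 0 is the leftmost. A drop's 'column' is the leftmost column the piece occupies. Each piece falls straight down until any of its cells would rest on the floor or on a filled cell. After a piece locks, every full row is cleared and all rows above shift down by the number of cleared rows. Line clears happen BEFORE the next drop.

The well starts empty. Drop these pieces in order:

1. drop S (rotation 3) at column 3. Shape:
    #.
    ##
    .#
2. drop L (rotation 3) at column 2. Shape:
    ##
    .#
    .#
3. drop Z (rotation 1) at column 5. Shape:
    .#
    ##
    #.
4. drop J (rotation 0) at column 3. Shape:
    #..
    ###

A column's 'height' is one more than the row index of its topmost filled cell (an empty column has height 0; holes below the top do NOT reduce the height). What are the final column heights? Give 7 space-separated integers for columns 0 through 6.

Drop 1: S rot3 at col 3 lands with bottom-row=0; cleared 0 line(s) (total 0); column heights now [0 0 0 3 2 0 0], max=3
Drop 2: L rot3 at col 2 lands with bottom-row=3; cleared 0 line(s) (total 0); column heights now [0 0 6 6 2 0 0], max=6
Drop 3: Z rot1 at col 5 lands with bottom-row=0; cleared 0 line(s) (total 0); column heights now [0 0 6 6 2 2 3], max=6
Drop 4: J rot0 at col 3 lands with bottom-row=6; cleared 0 line(s) (total 0); column heights now [0 0 6 8 7 7 3], max=8

Answer: 0 0 6 8 7 7 3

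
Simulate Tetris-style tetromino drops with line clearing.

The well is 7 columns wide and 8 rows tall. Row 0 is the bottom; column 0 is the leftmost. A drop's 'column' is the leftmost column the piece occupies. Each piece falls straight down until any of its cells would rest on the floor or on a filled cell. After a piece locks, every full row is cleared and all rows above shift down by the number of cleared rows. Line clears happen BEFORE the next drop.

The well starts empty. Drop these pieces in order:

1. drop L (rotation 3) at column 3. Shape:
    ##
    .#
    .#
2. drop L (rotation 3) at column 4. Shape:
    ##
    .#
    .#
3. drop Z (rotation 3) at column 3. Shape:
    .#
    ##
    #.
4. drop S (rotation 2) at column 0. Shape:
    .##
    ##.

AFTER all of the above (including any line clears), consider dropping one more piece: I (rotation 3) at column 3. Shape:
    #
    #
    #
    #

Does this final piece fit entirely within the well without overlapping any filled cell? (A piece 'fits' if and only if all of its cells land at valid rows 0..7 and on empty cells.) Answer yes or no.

Drop 1: L rot3 at col 3 lands with bottom-row=0; cleared 0 line(s) (total 0); column heights now [0 0 0 3 3 0 0], max=3
Drop 2: L rot3 at col 4 lands with bottom-row=1; cleared 0 line(s) (total 0); column heights now [0 0 0 3 4 4 0], max=4
Drop 3: Z rot3 at col 3 lands with bottom-row=3; cleared 0 line(s) (total 0); column heights now [0 0 0 5 6 4 0], max=6
Drop 4: S rot2 at col 0 lands with bottom-row=0; cleared 0 line(s) (total 0); column heights now [1 2 2 5 6 4 0], max=6
Test piece I rot3 at col 3 (width 1): heights before test = [1 2 2 5 6 4 0]; fits = False

Answer: no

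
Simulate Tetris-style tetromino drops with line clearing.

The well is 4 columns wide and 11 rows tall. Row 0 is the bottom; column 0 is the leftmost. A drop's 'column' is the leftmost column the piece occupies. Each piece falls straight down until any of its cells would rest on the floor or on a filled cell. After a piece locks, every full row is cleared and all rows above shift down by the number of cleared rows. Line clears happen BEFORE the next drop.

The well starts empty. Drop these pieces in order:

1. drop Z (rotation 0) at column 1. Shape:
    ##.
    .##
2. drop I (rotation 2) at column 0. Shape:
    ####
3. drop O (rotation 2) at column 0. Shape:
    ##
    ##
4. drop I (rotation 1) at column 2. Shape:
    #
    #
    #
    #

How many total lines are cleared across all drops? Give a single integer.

Answer: 1

Derivation:
Drop 1: Z rot0 at col 1 lands with bottom-row=0; cleared 0 line(s) (total 0); column heights now [0 2 2 1], max=2
Drop 2: I rot2 at col 0 lands with bottom-row=2; cleared 1 line(s) (total 1); column heights now [0 2 2 1], max=2
Drop 3: O rot2 at col 0 lands with bottom-row=2; cleared 0 line(s) (total 1); column heights now [4 4 2 1], max=4
Drop 4: I rot1 at col 2 lands with bottom-row=2; cleared 0 line(s) (total 1); column heights now [4 4 6 1], max=6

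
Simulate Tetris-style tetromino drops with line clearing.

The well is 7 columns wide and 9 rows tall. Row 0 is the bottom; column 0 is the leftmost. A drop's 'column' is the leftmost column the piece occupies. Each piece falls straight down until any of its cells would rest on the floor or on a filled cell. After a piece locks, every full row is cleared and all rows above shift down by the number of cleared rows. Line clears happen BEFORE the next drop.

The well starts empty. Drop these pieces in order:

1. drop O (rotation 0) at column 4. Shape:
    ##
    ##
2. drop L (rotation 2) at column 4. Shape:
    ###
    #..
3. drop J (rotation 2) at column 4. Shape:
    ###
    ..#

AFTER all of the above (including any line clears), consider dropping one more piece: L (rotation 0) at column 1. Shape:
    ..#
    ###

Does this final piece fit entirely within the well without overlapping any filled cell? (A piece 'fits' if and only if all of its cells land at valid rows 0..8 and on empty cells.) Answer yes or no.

Drop 1: O rot0 at col 4 lands with bottom-row=0; cleared 0 line(s) (total 0); column heights now [0 0 0 0 2 2 0], max=2
Drop 2: L rot2 at col 4 lands with bottom-row=2; cleared 0 line(s) (total 0); column heights now [0 0 0 0 4 4 4], max=4
Drop 3: J rot2 at col 4 lands with bottom-row=4; cleared 0 line(s) (total 0); column heights now [0 0 0 0 6 6 6], max=6
Test piece L rot0 at col 1 (width 3): heights before test = [0 0 0 0 6 6 6]; fits = True

Answer: yes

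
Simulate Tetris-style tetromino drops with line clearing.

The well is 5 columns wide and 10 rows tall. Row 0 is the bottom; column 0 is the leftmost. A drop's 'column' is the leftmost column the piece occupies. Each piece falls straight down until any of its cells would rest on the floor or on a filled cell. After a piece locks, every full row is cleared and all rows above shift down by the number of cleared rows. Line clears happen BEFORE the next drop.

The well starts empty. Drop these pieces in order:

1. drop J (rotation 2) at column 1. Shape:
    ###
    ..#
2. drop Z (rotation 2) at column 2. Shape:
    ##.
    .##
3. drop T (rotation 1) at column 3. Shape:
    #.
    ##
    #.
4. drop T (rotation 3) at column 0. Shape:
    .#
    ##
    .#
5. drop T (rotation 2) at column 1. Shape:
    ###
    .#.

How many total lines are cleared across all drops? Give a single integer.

Answer: 0

Derivation:
Drop 1: J rot2 at col 1 lands with bottom-row=0; cleared 0 line(s) (total 0); column heights now [0 2 2 2 0], max=2
Drop 2: Z rot2 at col 2 lands with bottom-row=2; cleared 0 line(s) (total 0); column heights now [0 2 4 4 3], max=4
Drop 3: T rot1 at col 3 lands with bottom-row=4; cleared 0 line(s) (total 0); column heights now [0 2 4 7 6], max=7
Drop 4: T rot3 at col 0 lands with bottom-row=2; cleared 0 line(s) (total 0); column heights now [4 5 4 7 6], max=7
Drop 5: T rot2 at col 1 lands with bottom-row=6; cleared 0 line(s) (total 0); column heights now [4 8 8 8 6], max=8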